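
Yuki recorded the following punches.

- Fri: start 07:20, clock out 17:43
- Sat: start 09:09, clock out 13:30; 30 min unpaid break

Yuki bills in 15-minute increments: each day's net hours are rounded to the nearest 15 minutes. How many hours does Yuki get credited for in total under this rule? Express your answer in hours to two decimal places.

Fri: 07:20–17:43 = 10 h 23 min → rounds to 10 h 30 min
Sat: 09:09–13:30 = 4 h 21 min − 30 min = 3 h 51 min → rounds to 3 h 45 min
Total credited: 14 h 15 min.

14.25 hours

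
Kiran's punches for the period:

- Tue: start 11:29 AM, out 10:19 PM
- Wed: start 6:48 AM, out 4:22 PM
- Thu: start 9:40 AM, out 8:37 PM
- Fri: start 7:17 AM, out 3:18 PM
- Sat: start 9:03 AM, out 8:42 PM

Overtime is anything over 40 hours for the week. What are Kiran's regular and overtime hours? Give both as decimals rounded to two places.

Regular 40.00 hours, overtime 11.02 hours

Tue: 11:29 AM–10:19 PM = 10 h 50 min
Wed: 6:48 AM–4:22 PM = 9 h 34 min
Thu: 9:40 AM–8:37 PM = 10 h 57 min
Fri: 7:17 AM–3:18 PM = 8 h 1 min
Sat: 9:03 AM–8:42 PM = 11 h 39 min
Total worked: 51 h 1 min = 51.02 h.
Threshold 40 h → overtime 11 h 1 min, regular 40 h 0 min.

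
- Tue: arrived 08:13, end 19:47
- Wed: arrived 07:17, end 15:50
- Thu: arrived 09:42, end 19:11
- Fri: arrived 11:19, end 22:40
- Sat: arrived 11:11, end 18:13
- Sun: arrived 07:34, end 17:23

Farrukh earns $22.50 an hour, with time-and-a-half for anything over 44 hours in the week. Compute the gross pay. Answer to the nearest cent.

$1455.75

Tue: 08:13–19:47 = 11 h 34 min
Wed: 07:17–15:50 = 8 h 33 min
Thu: 09:42–19:11 = 9 h 29 min
Fri: 11:19–22:40 = 11 h 21 min
Sat: 11:11–18:13 = 7 h 2 min
Sun: 07:34–17:23 = 9 h 49 min
Total worked: 57 h 48 min = 3468 min.
Regular 44 h 0 min = 2640 min at $22.50/h; overtime 13 h 48 min = 828 min at $33.75/h.
Pay = (2640 × $22.50 + 828 × $33.75) ÷ 60 = $1455.75.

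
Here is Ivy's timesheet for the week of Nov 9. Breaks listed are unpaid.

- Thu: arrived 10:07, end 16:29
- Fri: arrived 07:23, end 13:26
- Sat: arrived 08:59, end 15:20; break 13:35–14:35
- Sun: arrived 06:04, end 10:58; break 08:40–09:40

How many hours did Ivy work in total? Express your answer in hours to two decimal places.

Thu: 10:07–16:29 = 6 h 22 min
Fri: 07:23–13:26 = 6 h 3 min
Sat: 08:59–15:20 = 6 h 21 min; less 60 min break → 5 h 21 min
Sun: 06:04–10:58 = 4 h 54 min; less 60 min break → 3 h 54 min
Total: 6 h 22 min + 6 h 3 min + 5 h 21 min + 3 h 54 min = 21 h 40 min.

21.67 hours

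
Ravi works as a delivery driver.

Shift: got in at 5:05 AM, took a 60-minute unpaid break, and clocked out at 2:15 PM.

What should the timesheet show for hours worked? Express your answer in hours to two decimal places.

8.17 hours

Shift: 5:05 AM–2:15 PM = 9 h 10 min; less 60 min break → 8 h 10 min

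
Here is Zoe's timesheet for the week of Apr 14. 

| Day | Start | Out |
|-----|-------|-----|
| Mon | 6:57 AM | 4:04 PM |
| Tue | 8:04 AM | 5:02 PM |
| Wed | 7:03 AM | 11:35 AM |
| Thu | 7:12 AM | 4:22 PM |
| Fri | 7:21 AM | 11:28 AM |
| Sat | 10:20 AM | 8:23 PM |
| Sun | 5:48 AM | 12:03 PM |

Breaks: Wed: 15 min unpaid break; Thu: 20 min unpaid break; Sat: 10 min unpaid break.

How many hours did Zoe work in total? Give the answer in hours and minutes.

Mon: 6:57 AM–4:04 PM = 9 h 7 min
Tue: 8:04 AM–5:02 PM = 8 h 58 min
Wed: 7:03 AM–11:35 AM = 4 h 32 min; less 15 min break → 4 h 17 min
Thu: 7:12 AM–4:22 PM = 9 h 10 min; less 20 min break → 8 h 50 min
Fri: 7:21 AM–11:28 AM = 4 h 7 min
Sat: 10:20 AM–8:23 PM = 10 h 3 min; less 10 min break → 9 h 53 min
Sun: 5:48 AM–12:03 PM = 6 h 15 min
Total: 9 h 7 min + 8 h 58 min + 4 h 17 min + 8 h 50 min + 4 h 7 min + 9 h 53 min + 6 h 15 min = 51 h 27 min.

51 h 27 min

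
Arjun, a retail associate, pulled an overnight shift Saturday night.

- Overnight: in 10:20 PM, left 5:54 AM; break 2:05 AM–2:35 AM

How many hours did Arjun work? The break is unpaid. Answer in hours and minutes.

7 h 4 min

Overnight: 10:20 PM → midnight = 1 h 40 min; midnight → 5:54 AM = 5 h 54 min; span 7 h 34 min; less 30 min break → 7 h 4 min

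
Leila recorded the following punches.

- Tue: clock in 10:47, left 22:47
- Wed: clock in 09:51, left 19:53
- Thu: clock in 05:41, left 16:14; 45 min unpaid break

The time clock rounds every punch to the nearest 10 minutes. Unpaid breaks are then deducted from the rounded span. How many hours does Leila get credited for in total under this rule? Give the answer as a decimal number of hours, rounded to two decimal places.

Tue: in 10:47→10:50, out 22:47→22:50; 12 h 0 min
Wed: in 09:51→09:50, out 19:53→19:50; 10 h 0 min
Thu: in 05:41→05:40, out 16:14→16:10; 10 h 30 min − 45 min = 9 h 45 min
Total credited: 31 h 45 min.

31.75 hours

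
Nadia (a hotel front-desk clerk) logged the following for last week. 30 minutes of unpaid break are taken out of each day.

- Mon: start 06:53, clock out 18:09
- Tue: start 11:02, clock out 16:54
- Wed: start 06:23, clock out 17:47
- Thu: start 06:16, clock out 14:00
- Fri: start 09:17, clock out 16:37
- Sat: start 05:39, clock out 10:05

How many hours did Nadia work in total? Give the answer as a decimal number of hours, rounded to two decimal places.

45.03 hours

Mon: 06:53–18:09 = 11 h 16 min; less 30 min break → 10 h 46 min
Tue: 11:02–16:54 = 5 h 52 min; less 30 min break → 5 h 22 min
Wed: 06:23–17:47 = 11 h 24 min; less 30 min break → 10 h 54 min
Thu: 06:16–14:00 = 7 h 44 min; less 30 min break → 7 h 14 min
Fri: 09:17–16:37 = 7 h 20 min; less 30 min break → 6 h 50 min
Sat: 05:39–10:05 = 4 h 26 min; less 30 min break → 3 h 56 min
Total: 10 h 46 min + 5 h 22 min + 10 h 54 min + 7 h 14 min + 6 h 50 min + 3 h 56 min = 45 h 2 min.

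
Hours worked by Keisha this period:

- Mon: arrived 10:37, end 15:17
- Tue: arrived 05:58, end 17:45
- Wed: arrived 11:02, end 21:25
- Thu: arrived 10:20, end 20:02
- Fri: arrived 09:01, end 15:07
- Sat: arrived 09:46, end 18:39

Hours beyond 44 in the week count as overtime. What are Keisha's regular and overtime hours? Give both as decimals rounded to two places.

Mon: 10:37–15:17 = 4 h 40 min
Tue: 05:58–17:45 = 11 h 47 min
Wed: 11:02–21:25 = 10 h 23 min
Thu: 10:20–20:02 = 9 h 42 min
Fri: 09:01–15:07 = 6 h 6 min
Sat: 09:46–18:39 = 8 h 53 min
Total worked: 51 h 31 min = 51.52 h.
Threshold 44 h → overtime 7 h 31 min, regular 44 h 0 min.

Regular 44.00 hours, overtime 7.52 hours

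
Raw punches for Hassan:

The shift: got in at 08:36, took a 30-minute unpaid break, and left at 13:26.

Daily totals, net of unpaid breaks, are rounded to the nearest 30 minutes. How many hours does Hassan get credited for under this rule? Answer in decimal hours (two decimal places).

4.50 hours

The shift: 08:36–13:26 = 4 h 50 min − 30 min = 4 h 20 min → rounds to 4 h 30 min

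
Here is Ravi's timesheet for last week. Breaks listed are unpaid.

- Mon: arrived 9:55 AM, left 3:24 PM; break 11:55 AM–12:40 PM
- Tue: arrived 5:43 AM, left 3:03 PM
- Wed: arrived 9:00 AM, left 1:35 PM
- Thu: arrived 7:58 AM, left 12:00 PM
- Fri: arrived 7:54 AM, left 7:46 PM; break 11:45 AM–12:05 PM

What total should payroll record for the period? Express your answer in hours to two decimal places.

34.22 hours

Mon: 9:55 AM–3:24 PM = 5 h 29 min; less 45 min break → 4 h 44 min
Tue: 5:43 AM–3:03 PM = 9 h 20 min
Wed: 9:00 AM–1:35 PM = 4 h 35 min
Thu: 7:58 AM–12:00 PM = 4 h 2 min
Fri: 7:54 AM–7:46 PM = 11 h 52 min; less 20 min break → 11 h 32 min
Total: 4 h 44 min + 9 h 20 min + 4 h 35 min + 4 h 2 min + 11 h 32 min = 34 h 13 min.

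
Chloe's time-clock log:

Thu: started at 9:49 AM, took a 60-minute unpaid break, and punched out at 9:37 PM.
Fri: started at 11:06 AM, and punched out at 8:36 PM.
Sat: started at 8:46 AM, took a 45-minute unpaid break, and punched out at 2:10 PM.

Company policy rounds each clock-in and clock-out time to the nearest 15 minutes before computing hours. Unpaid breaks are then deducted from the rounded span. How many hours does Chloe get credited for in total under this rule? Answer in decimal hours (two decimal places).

25.00 hours

Thu: in 9:49 AM→9:45 AM, out 9:37 PM→9:30 PM; 11 h 45 min − 60 min = 10 h 45 min
Fri: in 11:06 AM→11:00 AM, out 8:36 PM→8:30 PM; 9 h 30 min
Sat: in 8:46 AM→8:45 AM, out 2:10 PM→2:15 PM; 5 h 30 min − 45 min = 4 h 45 min
Total credited: 25 h 0 min.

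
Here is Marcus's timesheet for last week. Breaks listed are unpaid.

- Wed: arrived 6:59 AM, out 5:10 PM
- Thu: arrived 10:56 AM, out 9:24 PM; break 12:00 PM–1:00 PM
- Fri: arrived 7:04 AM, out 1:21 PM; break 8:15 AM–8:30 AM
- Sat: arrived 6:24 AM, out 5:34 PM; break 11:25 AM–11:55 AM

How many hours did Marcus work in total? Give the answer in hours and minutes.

Wed: 6:59 AM–5:10 PM = 10 h 11 min
Thu: 10:56 AM–9:24 PM = 10 h 28 min; less 60 min break → 9 h 28 min
Fri: 7:04 AM–1:21 PM = 6 h 17 min; less 15 min break → 6 h 2 min
Sat: 6:24 AM–5:34 PM = 11 h 10 min; less 30 min break → 10 h 40 min
Total: 10 h 11 min + 9 h 28 min + 6 h 2 min + 10 h 40 min = 36 h 21 min.

36 h 21 min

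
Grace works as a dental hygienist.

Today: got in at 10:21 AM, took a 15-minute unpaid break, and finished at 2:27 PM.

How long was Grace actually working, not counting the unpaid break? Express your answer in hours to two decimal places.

3.85 hours

Today: 10:21 AM–2:27 PM = 4 h 6 min; less 15 min break → 3 h 51 min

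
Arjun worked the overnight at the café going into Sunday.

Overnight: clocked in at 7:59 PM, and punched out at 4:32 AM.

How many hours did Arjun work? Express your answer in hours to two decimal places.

Overnight: 7:59 PM → midnight = 4 h 1 min; midnight → 4:32 AM = 4 h 32 min; span 8 h 33 min

8.55 hours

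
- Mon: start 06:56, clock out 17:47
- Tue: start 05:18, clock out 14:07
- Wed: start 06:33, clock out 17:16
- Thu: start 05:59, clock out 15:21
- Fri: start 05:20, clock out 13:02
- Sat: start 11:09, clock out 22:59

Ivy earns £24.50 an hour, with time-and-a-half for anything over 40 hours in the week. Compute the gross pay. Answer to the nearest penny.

£1688.66

Mon: 06:56–17:47 = 10 h 51 min
Tue: 05:18–14:07 = 8 h 49 min
Wed: 06:33–17:16 = 10 h 43 min
Thu: 05:59–15:21 = 9 h 22 min
Fri: 05:20–13:02 = 7 h 42 min
Sat: 11:09–22:59 = 11 h 50 min
Total worked: 59 h 17 min = 3557 min.
Regular 40 h 0 min = 2400 min at £24.50/h; overtime 19 h 17 min = 1157 min at £36.75/h.
Pay = (2400 × £24.50 + 1157 × £36.75) ÷ 60 = £1688.66.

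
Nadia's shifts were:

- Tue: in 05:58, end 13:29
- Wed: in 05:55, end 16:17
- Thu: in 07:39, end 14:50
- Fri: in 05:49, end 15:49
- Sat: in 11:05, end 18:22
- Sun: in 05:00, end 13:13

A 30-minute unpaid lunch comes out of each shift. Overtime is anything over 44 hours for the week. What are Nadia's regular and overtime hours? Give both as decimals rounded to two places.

Regular 44.00 hours, overtime 3.57 hours

Tue: 05:58–13:29 = 7 h 31 min; less 30 min break → 7 h 1 min
Wed: 05:55–16:17 = 10 h 22 min; less 30 min break → 9 h 52 min
Thu: 07:39–14:50 = 7 h 11 min; less 30 min break → 6 h 41 min
Fri: 05:49–15:49 = 10 h 0 min; less 30 min break → 9 h 30 min
Sat: 11:05–18:22 = 7 h 17 min; less 30 min break → 6 h 47 min
Sun: 05:00–13:13 = 8 h 13 min; less 30 min break → 7 h 43 min
Total worked: 47 h 34 min = 47.57 h.
Threshold 44 h → overtime 3 h 34 min, regular 44 h 0 min.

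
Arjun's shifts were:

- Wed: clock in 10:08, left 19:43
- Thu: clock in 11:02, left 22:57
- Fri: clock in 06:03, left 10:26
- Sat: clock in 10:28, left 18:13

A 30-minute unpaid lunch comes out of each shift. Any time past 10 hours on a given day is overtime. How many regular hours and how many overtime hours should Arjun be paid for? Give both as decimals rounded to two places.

Regular 30.22 hours, overtime 1.42 hours

Wed: 10:08–19:43 = 9 h 35 min; less 30 min break → 9 h 5 min
Thu: 11:02–22:57 = 11 h 55 min; less 30 min break → 11 h 25 min
Fri: 06:03–10:26 = 4 h 23 min; less 30 min break → 3 h 53 min
Sat: 10:28–18:13 = 7 h 45 min; less 30 min break → 7 h 15 min
Wed reg 9 h 5 min / OT 0 h 0 min; Thu reg 10 h 0 min / OT 1 h 25 min; Fri reg 3 h 53 min / OT 0 h 0 min; Sat reg 7 h 15 min / OT 0 h 0 min.
Totals: regular 30 h 13 min, overtime 1 h 25 min.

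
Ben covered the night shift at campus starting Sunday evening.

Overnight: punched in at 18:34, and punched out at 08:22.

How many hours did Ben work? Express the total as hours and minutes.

Overnight: 18:34 → midnight = 5 h 26 min; midnight → 08:22 = 8 h 22 min; span 13 h 48 min

13 h 48 min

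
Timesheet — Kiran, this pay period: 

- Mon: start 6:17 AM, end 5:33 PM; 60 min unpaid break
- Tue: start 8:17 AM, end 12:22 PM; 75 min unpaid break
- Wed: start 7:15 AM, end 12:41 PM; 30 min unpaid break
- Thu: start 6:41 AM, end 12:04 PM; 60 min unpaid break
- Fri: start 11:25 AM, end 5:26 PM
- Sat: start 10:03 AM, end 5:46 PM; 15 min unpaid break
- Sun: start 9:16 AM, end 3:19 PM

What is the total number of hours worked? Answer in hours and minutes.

41 h 57 min

Mon: 6:17 AM–5:33 PM = 11 h 16 min; less 60 min break → 10 h 16 min
Tue: 8:17 AM–12:22 PM = 4 h 5 min; less 75 min break → 2 h 50 min
Wed: 7:15 AM–12:41 PM = 5 h 26 min; less 30 min break → 4 h 56 min
Thu: 6:41 AM–12:04 PM = 5 h 23 min; less 60 min break → 4 h 23 min
Fri: 11:25 AM–5:26 PM = 6 h 1 min
Sat: 10:03 AM–5:46 PM = 7 h 43 min; less 15 min break → 7 h 28 min
Sun: 9:16 AM–3:19 PM = 6 h 3 min
Total: 10 h 16 min + 2 h 50 min + 4 h 56 min + 4 h 23 min + 6 h 1 min + 7 h 28 min + 6 h 3 min = 41 h 57 min.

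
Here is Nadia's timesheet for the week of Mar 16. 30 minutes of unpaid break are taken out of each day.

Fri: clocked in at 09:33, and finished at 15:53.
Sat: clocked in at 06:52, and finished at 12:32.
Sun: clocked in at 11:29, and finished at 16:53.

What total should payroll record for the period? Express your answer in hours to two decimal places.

15.90 hours

Fri: 09:33–15:53 = 6 h 20 min; less 30 min break → 5 h 50 min
Sat: 06:52–12:32 = 5 h 40 min; less 30 min break → 5 h 10 min
Sun: 11:29–16:53 = 5 h 24 min; less 30 min break → 4 h 54 min
Total: 5 h 50 min + 5 h 10 min + 4 h 54 min = 15 h 54 min.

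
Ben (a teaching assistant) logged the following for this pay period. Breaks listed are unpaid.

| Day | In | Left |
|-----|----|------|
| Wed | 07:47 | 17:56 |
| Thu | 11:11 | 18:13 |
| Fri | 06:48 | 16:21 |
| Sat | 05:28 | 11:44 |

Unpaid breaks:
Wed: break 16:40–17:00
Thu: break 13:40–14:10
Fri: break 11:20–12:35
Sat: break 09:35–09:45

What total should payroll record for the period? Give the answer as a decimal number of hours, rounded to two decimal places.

30.75 hours

Wed: 07:47–17:56 = 10 h 9 min; less 20 min break → 9 h 49 min
Thu: 11:11–18:13 = 7 h 2 min; less 30 min break → 6 h 32 min
Fri: 06:48–16:21 = 9 h 33 min; less 75 min break → 8 h 18 min
Sat: 05:28–11:44 = 6 h 16 min; less 10 min break → 6 h 6 min
Total: 9 h 49 min + 6 h 32 min + 8 h 18 min + 6 h 6 min = 30 h 45 min.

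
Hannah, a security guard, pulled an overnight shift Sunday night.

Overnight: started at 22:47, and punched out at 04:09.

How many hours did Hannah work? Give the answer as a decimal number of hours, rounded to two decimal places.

5.37 hours

Overnight: 22:47 → midnight = 1 h 13 min; midnight → 04:09 = 4 h 9 min; span 5 h 22 min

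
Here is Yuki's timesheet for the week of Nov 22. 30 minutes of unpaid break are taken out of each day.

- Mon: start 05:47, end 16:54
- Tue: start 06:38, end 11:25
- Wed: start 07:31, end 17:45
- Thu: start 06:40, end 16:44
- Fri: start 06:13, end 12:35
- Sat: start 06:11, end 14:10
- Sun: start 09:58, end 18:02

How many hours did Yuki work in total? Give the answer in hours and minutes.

55 h 7 min

Mon: 05:47–16:54 = 11 h 7 min; less 30 min break → 10 h 37 min
Tue: 06:38–11:25 = 4 h 47 min; less 30 min break → 4 h 17 min
Wed: 07:31–17:45 = 10 h 14 min; less 30 min break → 9 h 44 min
Thu: 06:40–16:44 = 10 h 4 min; less 30 min break → 9 h 34 min
Fri: 06:13–12:35 = 6 h 22 min; less 30 min break → 5 h 52 min
Sat: 06:11–14:10 = 7 h 59 min; less 30 min break → 7 h 29 min
Sun: 09:58–18:02 = 8 h 4 min; less 30 min break → 7 h 34 min
Total: 10 h 37 min + 4 h 17 min + 9 h 44 min + 9 h 34 min + 5 h 52 min + 7 h 29 min + 7 h 34 min = 55 h 7 min.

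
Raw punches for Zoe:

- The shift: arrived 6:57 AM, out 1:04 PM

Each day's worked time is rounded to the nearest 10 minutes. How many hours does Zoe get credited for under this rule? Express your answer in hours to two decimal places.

The shift: 6:57 AM–1:04 PM = 6 h 7 min → rounds to 6 h 10 min

6.17 hours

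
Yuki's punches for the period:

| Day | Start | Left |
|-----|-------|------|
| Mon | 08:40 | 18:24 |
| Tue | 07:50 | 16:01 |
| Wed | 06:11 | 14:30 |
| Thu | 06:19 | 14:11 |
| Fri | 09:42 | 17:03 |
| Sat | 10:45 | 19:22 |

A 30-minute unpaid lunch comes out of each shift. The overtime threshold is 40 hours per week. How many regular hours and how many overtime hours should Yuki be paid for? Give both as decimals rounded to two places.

Mon: 08:40–18:24 = 9 h 44 min; less 30 min break → 9 h 14 min
Tue: 07:50–16:01 = 8 h 11 min; less 30 min break → 7 h 41 min
Wed: 06:11–14:30 = 8 h 19 min; less 30 min break → 7 h 49 min
Thu: 06:19–14:11 = 7 h 52 min; less 30 min break → 7 h 22 min
Fri: 09:42–17:03 = 7 h 21 min; less 30 min break → 6 h 51 min
Sat: 10:45–19:22 = 8 h 37 min; less 30 min break → 8 h 7 min
Total worked: 47 h 4 min = 47.07 h.
Threshold 40 h → overtime 7 h 4 min, regular 40 h 0 min.

Regular 40.00 hours, overtime 7.07 hours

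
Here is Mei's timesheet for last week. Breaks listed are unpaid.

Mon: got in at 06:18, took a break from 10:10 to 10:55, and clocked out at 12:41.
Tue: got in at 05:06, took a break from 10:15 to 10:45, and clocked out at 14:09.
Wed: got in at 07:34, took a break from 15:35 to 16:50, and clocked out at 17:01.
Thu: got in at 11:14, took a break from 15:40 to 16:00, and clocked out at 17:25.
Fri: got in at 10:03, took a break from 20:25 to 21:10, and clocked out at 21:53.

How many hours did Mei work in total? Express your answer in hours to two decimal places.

39.32 hours

Mon: 06:18–12:41 = 6 h 23 min; less 45 min break → 5 h 38 min
Tue: 05:06–14:09 = 9 h 3 min; less 30 min break → 8 h 33 min
Wed: 07:34–17:01 = 9 h 27 min; less 75 min break → 8 h 12 min
Thu: 11:14–17:25 = 6 h 11 min; less 20 min break → 5 h 51 min
Fri: 10:03–21:53 = 11 h 50 min; less 45 min break → 11 h 5 min
Total: 5 h 38 min + 8 h 33 min + 8 h 12 min + 5 h 51 min + 11 h 5 min = 39 h 19 min.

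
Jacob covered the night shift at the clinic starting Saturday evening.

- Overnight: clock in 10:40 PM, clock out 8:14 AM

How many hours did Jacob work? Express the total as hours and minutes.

Overnight: 10:40 PM → midnight = 1 h 20 min; midnight → 8:14 AM = 8 h 14 min; span 9 h 34 min

9 h 34 min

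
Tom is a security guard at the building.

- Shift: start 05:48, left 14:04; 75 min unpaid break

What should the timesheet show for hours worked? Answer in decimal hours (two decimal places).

7.02 hours

Shift: 05:48–14:04 = 8 h 16 min; less 75 min break → 7 h 1 min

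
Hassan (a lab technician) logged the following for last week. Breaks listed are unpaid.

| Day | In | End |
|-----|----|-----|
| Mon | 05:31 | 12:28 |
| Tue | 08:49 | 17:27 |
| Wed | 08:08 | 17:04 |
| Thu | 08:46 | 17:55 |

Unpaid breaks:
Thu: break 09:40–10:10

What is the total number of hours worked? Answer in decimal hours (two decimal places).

33.17 hours

Mon: 05:31–12:28 = 6 h 57 min
Tue: 08:49–17:27 = 8 h 38 min
Wed: 08:08–17:04 = 8 h 56 min
Thu: 08:46–17:55 = 9 h 9 min; less 30 min break → 8 h 39 min
Total: 6 h 57 min + 8 h 38 min + 8 h 56 min + 8 h 39 min = 33 h 10 min.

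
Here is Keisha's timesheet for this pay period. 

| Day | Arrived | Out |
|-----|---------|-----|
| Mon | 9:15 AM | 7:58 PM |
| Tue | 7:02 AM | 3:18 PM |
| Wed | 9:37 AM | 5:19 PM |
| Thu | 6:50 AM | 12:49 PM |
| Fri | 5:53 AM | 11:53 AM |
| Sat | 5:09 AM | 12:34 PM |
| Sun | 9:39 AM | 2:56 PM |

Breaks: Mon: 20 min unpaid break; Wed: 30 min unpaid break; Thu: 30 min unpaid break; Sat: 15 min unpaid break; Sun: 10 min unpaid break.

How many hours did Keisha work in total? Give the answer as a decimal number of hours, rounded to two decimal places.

49.62 hours

Mon: 9:15 AM–7:58 PM = 10 h 43 min; less 20 min break → 10 h 23 min
Tue: 7:02 AM–3:18 PM = 8 h 16 min
Wed: 9:37 AM–5:19 PM = 7 h 42 min; less 30 min break → 7 h 12 min
Thu: 6:50 AM–12:49 PM = 5 h 59 min; less 30 min break → 5 h 29 min
Fri: 5:53 AM–11:53 AM = 6 h 0 min
Sat: 5:09 AM–12:34 PM = 7 h 25 min; less 15 min break → 7 h 10 min
Sun: 9:39 AM–2:56 PM = 5 h 17 min; less 10 min break → 5 h 7 min
Total: 10 h 23 min + 8 h 16 min + 7 h 12 min + 5 h 29 min + 6 h 0 min + 7 h 10 min + 5 h 7 min = 49 h 37 min.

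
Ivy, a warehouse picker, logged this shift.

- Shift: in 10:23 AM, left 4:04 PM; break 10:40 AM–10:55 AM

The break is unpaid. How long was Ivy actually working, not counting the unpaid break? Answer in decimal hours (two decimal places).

5.43 hours

Shift: 10:23 AM–4:04 PM = 5 h 41 min; less 15 min break → 5 h 26 min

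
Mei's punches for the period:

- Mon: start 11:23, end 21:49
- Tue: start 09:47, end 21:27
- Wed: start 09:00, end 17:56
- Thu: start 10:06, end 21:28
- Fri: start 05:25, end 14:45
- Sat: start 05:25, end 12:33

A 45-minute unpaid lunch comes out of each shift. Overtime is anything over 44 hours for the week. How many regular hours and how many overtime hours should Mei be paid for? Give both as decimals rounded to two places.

Mon: 11:23–21:49 = 10 h 26 min; less 45 min break → 9 h 41 min
Tue: 09:47–21:27 = 11 h 40 min; less 45 min break → 10 h 55 min
Wed: 09:00–17:56 = 8 h 56 min; less 45 min break → 8 h 11 min
Thu: 10:06–21:28 = 11 h 22 min; less 45 min break → 10 h 37 min
Fri: 05:25–14:45 = 9 h 20 min; less 45 min break → 8 h 35 min
Sat: 05:25–12:33 = 7 h 8 min; less 45 min break → 6 h 23 min
Total worked: 54 h 22 min = 54.37 h.
Threshold 44 h → overtime 10 h 22 min, regular 44 h 0 min.

Regular 44.00 hours, overtime 10.37 hours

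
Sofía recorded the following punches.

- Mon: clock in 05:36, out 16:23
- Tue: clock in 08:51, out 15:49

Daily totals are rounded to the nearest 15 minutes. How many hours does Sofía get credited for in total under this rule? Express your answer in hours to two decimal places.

Mon: 05:36–16:23 = 10 h 47 min → rounds to 10 h 45 min
Tue: 08:51–15:49 = 6 h 58 min → rounds to 7 h 0 min
Total credited: 17 h 45 min.

17.75 hours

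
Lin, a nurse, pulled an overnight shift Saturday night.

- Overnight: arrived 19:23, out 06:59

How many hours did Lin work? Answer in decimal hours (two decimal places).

11.60 hours

Overnight: 19:23 → midnight = 4 h 37 min; midnight → 06:59 = 6 h 59 min; span 11 h 36 min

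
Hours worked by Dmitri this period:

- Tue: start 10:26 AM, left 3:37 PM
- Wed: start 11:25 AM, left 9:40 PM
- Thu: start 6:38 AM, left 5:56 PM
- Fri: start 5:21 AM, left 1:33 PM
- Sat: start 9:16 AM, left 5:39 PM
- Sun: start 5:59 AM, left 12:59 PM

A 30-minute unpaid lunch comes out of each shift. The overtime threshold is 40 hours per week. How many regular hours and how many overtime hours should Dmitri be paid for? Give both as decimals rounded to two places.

Tue: 10:26 AM–3:37 PM = 5 h 11 min; less 30 min break → 4 h 41 min
Wed: 11:25 AM–9:40 PM = 10 h 15 min; less 30 min break → 9 h 45 min
Thu: 6:38 AM–5:56 PM = 11 h 18 min; less 30 min break → 10 h 48 min
Fri: 5:21 AM–1:33 PM = 8 h 12 min; less 30 min break → 7 h 42 min
Sat: 9:16 AM–5:39 PM = 8 h 23 min; less 30 min break → 7 h 53 min
Sun: 5:59 AM–12:59 PM = 7 h 0 min; less 30 min break → 6 h 30 min
Total worked: 47 h 19 min = 47.32 h.
Threshold 40 h → overtime 7 h 19 min, regular 40 h 0 min.

Regular 40.00 hours, overtime 7.32 hours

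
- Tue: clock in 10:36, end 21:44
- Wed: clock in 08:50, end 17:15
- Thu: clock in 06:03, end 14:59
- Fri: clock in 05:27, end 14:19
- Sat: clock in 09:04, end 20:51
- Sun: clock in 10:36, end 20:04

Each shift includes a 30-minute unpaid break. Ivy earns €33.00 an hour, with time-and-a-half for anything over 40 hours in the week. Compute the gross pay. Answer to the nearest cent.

€2092.20

Tue: 10:36–21:44 = 11 h 8 min; less 30 min break → 10 h 38 min
Wed: 08:50–17:15 = 8 h 25 min; less 30 min break → 7 h 55 min
Thu: 06:03–14:59 = 8 h 56 min; less 30 min break → 8 h 26 min
Fri: 05:27–14:19 = 8 h 52 min; less 30 min break → 8 h 22 min
Sat: 09:04–20:51 = 11 h 47 min; less 30 min break → 11 h 17 min
Sun: 10:36–20:04 = 9 h 28 min; less 30 min break → 8 h 58 min
Total worked: 55 h 36 min = 3336 min.
Regular 40 h 0 min = 2400 min at €33.00/h; overtime 15 h 36 min = 936 min at €49.50/h.
Pay = (2400 × €33.00 + 936 × €49.50) ÷ 60 = €2092.20.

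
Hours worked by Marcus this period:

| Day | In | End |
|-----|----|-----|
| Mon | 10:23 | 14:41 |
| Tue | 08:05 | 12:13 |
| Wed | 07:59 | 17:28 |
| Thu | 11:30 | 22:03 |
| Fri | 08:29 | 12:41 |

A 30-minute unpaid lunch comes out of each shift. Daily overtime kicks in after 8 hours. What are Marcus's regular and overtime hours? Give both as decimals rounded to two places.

Regular 27.13 hours, overtime 3.03 hours

Mon: 10:23–14:41 = 4 h 18 min; less 30 min break → 3 h 48 min
Tue: 08:05–12:13 = 4 h 8 min; less 30 min break → 3 h 38 min
Wed: 07:59–17:28 = 9 h 29 min; less 30 min break → 8 h 59 min
Thu: 11:30–22:03 = 10 h 33 min; less 30 min break → 10 h 3 min
Fri: 08:29–12:41 = 4 h 12 min; less 30 min break → 3 h 42 min
Mon reg 3 h 48 min / OT 0 h 0 min; Tue reg 3 h 38 min / OT 0 h 0 min; Wed reg 8 h 0 min / OT 0 h 59 min; Thu reg 8 h 0 min / OT 2 h 3 min; Fri reg 3 h 42 min / OT 0 h 0 min.
Totals: regular 27 h 8 min, overtime 3 h 2 min.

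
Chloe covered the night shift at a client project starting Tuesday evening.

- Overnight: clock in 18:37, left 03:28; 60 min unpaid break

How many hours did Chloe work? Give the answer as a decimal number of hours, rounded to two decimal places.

7.85 hours

Overnight: 18:37 → midnight = 5 h 23 min; midnight → 03:28 = 3 h 28 min; span 8 h 51 min; less 60 min break → 7 h 51 min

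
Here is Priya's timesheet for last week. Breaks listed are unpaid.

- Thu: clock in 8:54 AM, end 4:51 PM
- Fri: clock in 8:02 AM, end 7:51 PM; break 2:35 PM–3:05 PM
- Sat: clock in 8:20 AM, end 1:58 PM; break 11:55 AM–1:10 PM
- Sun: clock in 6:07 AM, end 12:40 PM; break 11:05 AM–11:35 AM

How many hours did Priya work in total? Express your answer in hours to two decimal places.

29.70 hours

Thu: 8:54 AM–4:51 PM = 7 h 57 min
Fri: 8:02 AM–7:51 PM = 11 h 49 min; less 30 min break → 11 h 19 min
Sat: 8:20 AM–1:58 PM = 5 h 38 min; less 75 min break → 4 h 23 min
Sun: 6:07 AM–12:40 PM = 6 h 33 min; less 30 min break → 6 h 3 min
Total: 7 h 57 min + 11 h 19 min + 4 h 23 min + 6 h 3 min = 29 h 42 min.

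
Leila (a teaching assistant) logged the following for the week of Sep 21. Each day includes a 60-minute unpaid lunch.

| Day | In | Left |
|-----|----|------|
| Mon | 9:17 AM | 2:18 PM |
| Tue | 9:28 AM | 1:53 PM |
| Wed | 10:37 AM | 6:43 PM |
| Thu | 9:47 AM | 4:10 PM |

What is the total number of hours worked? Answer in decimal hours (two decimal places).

19.92 hours

Mon: 9:17 AM–2:18 PM = 5 h 1 min; less 60 min break → 4 h 1 min
Tue: 9:28 AM–1:53 PM = 4 h 25 min; less 60 min break → 3 h 25 min
Wed: 10:37 AM–6:43 PM = 8 h 6 min; less 60 min break → 7 h 6 min
Thu: 9:47 AM–4:10 PM = 6 h 23 min; less 60 min break → 5 h 23 min
Total: 4 h 1 min + 3 h 25 min + 7 h 6 min + 5 h 23 min = 19 h 55 min.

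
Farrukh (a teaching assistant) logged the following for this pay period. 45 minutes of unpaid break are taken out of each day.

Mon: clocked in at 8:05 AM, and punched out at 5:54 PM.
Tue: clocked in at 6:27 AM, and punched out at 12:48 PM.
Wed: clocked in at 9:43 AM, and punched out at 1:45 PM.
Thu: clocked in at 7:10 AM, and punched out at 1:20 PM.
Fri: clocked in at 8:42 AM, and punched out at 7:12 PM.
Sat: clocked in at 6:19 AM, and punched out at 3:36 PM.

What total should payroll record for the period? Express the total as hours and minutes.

Mon: 8:05 AM–5:54 PM = 9 h 49 min; less 45 min break → 9 h 4 min
Tue: 6:27 AM–12:48 PM = 6 h 21 min; less 45 min break → 5 h 36 min
Wed: 9:43 AM–1:45 PM = 4 h 2 min; less 45 min break → 3 h 17 min
Thu: 7:10 AM–1:20 PM = 6 h 10 min; less 45 min break → 5 h 25 min
Fri: 8:42 AM–7:12 PM = 10 h 30 min; less 45 min break → 9 h 45 min
Sat: 6:19 AM–3:36 PM = 9 h 17 min; less 45 min break → 8 h 32 min
Total: 9 h 4 min + 5 h 36 min + 3 h 17 min + 5 h 25 min + 9 h 45 min + 8 h 32 min = 41 h 39 min.

41 h 39 min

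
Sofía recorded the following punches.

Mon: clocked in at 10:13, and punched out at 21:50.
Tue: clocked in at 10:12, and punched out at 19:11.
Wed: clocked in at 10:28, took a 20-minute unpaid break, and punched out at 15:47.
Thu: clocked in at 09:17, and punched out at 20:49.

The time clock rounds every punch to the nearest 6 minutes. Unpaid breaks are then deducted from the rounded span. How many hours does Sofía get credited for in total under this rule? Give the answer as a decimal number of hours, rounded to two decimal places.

Mon: in 10:13→10:12, out 21:50→21:48; 11 h 36 min
Tue: in 10:12→10:12, out 19:11→19:12; 9 h 0 min
Wed: in 10:28→10:30, out 15:47→15:48; 5 h 18 min − 20 min = 4 h 58 min
Thu: in 09:17→09:18, out 20:49→20:48; 11 h 30 min
Total credited: 37 h 4 min.

37.07 hours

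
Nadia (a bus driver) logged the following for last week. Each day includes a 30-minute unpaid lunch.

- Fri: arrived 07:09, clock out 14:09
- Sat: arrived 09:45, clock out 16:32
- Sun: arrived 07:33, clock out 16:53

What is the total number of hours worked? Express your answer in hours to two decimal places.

21.62 hours

Fri: 07:09–14:09 = 7 h 0 min; less 30 min break → 6 h 30 min
Sat: 09:45–16:32 = 6 h 47 min; less 30 min break → 6 h 17 min
Sun: 07:33–16:53 = 9 h 20 min; less 30 min break → 8 h 50 min
Total: 6 h 30 min + 6 h 17 min + 8 h 50 min = 21 h 37 min.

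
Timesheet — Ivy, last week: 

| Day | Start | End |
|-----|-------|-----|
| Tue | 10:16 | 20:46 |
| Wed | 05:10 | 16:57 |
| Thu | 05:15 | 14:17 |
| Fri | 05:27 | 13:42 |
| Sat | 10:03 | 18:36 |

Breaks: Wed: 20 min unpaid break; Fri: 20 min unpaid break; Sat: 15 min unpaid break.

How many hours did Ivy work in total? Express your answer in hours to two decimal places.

Tue: 10:16–20:46 = 10 h 30 min
Wed: 05:10–16:57 = 11 h 47 min; less 20 min break → 11 h 27 min
Thu: 05:15–14:17 = 9 h 2 min
Fri: 05:27–13:42 = 8 h 15 min; less 20 min break → 7 h 55 min
Sat: 10:03–18:36 = 8 h 33 min; less 15 min break → 8 h 18 min
Total: 10 h 30 min + 11 h 27 min + 9 h 2 min + 7 h 55 min + 8 h 18 min = 47 h 12 min.

47.20 hours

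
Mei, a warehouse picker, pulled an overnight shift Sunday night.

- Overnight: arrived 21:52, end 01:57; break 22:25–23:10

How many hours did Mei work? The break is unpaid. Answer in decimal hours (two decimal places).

3.33 hours

Overnight: 21:52 → midnight = 2 h 8 min; midnight → 01:57 = 1 h 57 min; span 4 h 5 min; less 45 min break → 3 h 20 min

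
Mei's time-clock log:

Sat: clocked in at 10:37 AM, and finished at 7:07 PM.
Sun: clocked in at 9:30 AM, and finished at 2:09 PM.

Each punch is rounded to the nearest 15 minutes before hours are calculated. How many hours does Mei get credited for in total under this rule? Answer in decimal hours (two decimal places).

Sat: in 10:37 AM→10:30 AM, out 7:07 PM→7:00 PM; 8 h 30 min
Sun: in 9:30 AM→9:30 AM, out 2:09 PM→2:15 PM; 4 h 45 min
Total credited: 13 h 15 min.

13.25 hours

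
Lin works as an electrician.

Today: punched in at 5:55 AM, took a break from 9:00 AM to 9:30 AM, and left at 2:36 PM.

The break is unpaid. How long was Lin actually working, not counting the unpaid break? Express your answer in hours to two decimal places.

Today: 5:55 AM–2:36 PM = 8 h 41 min; less 30 min break → 8 h 11 min

8.18 hours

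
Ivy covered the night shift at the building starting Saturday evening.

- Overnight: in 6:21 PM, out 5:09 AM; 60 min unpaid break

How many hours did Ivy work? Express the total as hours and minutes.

9 h 48 min

Overnight: 6:21 PM → midnight = 5 h 39 min; midnight → 5:09 AM = 5 h 9 min; span 10 h 48 min; less 60 min break → 9 h 48 min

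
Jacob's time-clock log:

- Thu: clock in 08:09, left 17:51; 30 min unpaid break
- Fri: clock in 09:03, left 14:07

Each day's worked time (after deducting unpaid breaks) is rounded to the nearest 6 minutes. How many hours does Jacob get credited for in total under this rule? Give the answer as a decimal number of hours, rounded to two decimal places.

14.30 hours

Thu: 08:09–17:51 = 9 h 42 min − 30 min = 9 h 12 min → rounds to 9 h 12 min
Fri: 09:03–14:07 = 5 h 4 min → rounds to 5 h 6 min
Total credited: 14 h 18 min.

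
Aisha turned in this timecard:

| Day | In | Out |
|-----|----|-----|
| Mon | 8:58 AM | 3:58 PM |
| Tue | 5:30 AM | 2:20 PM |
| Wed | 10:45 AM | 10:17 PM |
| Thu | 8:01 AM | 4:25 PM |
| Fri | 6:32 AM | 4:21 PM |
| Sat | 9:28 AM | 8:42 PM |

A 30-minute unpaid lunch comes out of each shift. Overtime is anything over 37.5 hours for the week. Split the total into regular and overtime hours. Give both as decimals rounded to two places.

Regular 37.50 hours, overtime 16.32 hours

Mon: 8:58 AM–3:58 PM = 7 h 0 min; less 30 min break → 6 h 30 min
Tue: 5:30 AM–2:20 PM = 8 h 50 min; less 30 min break → 8 h 20 min
Wed: 10:45 AM–10:17 PM = 11 h 32 min; less 30 min break → 11 h 2 min
Thu: 8:01 AM–4:25 PM = 8 h 24 min; less 30 min break → 7 h 54 min
Fri: 6:32 AM–4:21 PM = 9 h 49 min; less 30 min break → 9 h 19 min
Sat: 9:28 AM–8:42 PM = 11 h 14 min; less 30 min break → 10 h 44 min
Total worked: 53 h 49 min = 53.82 h.
Threshold 37.5 h → overtime 16 h 19 min, regular 37 h 30 min.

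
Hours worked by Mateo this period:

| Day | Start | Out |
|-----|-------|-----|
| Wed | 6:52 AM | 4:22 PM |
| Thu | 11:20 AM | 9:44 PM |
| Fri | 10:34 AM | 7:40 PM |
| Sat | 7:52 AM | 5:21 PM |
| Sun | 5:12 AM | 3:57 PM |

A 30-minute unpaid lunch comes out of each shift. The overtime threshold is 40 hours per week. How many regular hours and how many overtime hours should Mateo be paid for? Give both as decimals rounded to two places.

Wed: 6:52 AM–4:22 PM = 9 h 30 min; less 30 min break → 9 h 0 min
Thu: 11:20 AM–9:44 PM = 10 h 24 min; less 30 min break → 9 h 54 min
Fri: 10:34 AM–7:40 PM = 9 h 6 min; less 30 min break → 8 h 36 min
Sat: 7:52 AM–5:21 PM = 9 h 29 min; less 30 min break → 8 h 59 min
Sun: 5:12 AM–3:57 PM = 10 h 45 min; less 30 min break → 10 h 15 min
Total worked: 46 h 44 min = 46.73 h.
Threshold 40 h → overtime 6 h 44 min, regular 40 h 0 min.

Regular 40.00 hours, overtime 6.73 hours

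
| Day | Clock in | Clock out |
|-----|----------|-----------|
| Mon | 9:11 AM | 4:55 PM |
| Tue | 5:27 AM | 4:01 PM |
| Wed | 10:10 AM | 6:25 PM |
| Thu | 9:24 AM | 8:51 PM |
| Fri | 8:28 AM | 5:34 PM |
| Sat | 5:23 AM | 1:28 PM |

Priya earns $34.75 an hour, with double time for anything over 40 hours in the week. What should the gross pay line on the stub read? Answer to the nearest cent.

$2445.24

Mon: 9:11 AM–4:55 PM = 7 h 44 min
Tue: 5:27 AM–4:01 PM = 10 h 34 min
Wed: 10:10 AM–6:25 PM = 8 h 15 min
Thu: 9:24 AM–8:51 PM = 11 h 27 min
Fri: 8:28 AM–5:34 PM = 9 h 6 min
Sat: 5:23 AM–1:28 PM = 8 h 5 min
Total worked: 55 h 11 min = 3311 min.
Regular 40 h 0 min = 2400 min at $34.75/h; overtime 15 h 11 min = 911 min at $69.50/h.
Pay = (2400 × $34.75 + 911 × $69.50) ÷ 60 = $2445.24.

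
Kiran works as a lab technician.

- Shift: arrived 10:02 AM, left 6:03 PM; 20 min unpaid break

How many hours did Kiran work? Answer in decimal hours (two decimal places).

Shift: 10:02 AM–6:03 PM = 8 h 1 min; less 20 min break → 7 h 41 min

7.68 hours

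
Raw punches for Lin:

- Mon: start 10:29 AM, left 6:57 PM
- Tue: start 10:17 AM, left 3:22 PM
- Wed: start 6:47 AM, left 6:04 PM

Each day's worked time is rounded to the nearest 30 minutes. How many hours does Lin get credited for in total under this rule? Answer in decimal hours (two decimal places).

25.00 hours

Mon: 10:29 AM–6:57 PM = 8 h 28 min → rounds to 8 h 30 min
Tue: 10:17 AM–3:22 PM = 5 h 5 min → rounds to 5 h 0 min
Wed: 6:47 AM–6:04 PM = 11 h 17 min → rounds to 11 h 30 min
Total credited: 25 h 0 min.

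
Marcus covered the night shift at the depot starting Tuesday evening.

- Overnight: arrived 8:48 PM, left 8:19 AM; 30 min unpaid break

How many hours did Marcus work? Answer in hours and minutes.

11 h 1 min

Overnight: 8:48 PM → midnight = 3 h 12 min; midnight → 8:19 AM = 8 h 19 min; span 11 h 31 min; less 30 min break → 11 h 1 min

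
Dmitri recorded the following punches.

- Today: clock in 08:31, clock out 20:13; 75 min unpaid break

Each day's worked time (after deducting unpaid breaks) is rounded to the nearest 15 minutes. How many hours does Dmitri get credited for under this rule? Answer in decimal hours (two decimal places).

10.50 hours

Today: 08:31–20:13 = 11 h 42 min − 75 min = 10 h 27 min → rounds to 10 h 30 min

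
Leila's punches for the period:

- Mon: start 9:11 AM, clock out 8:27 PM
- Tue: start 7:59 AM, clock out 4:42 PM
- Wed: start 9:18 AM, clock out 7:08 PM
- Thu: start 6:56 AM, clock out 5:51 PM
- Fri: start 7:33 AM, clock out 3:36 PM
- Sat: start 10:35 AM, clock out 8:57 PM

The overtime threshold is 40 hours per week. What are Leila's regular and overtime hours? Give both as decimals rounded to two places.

Mon: 9:11 AM–8:27 PM = 11 h 16 min
Tue: 7:59 AM–4:42 PM = 8 h 43 min
Wed: 9:18 AM–7:08 PM = 9 h 50 min
Thu: 6:56 AM–5:51 PM = 10 h 55 min
Fri: 7:33 AM–3:36 PM = 8 h 3 min
Sat: 10:35 AM–8:57 PM = 10 h 22 min
Total worked: 59 h 9 min = 59.15 h.
Threshold 40 h → overtime 19 h 9 min, regular 40 h 0 min.

Regular 40.00 hours, overtime 19.15 hours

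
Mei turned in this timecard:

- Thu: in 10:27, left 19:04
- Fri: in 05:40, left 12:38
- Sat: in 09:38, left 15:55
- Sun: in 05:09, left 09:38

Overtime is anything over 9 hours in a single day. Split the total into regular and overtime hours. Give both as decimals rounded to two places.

Thu: 10:27–19:04 = 8 h 37 min
Fri: 05:40–12:38 = 6 h 58 min
Sat: 09:38–15:55 = 6 h 17 min
Sun: 05:09–09:38 = 4 h 29 min
Thu reg 8 h 37 min / OT 0 h 0 min; Fri reg 6 h 58 min / OT 0 h 0 min; Sat reg 6 h 17 min / OT 0 h 0 min; Sun reg 4 h 29 min / OT 0 h 0 min.
Totals: regular 26 h 21 min, overtime 0 h 0 min.

Regular 26.35 hours, overtime 0.00 hours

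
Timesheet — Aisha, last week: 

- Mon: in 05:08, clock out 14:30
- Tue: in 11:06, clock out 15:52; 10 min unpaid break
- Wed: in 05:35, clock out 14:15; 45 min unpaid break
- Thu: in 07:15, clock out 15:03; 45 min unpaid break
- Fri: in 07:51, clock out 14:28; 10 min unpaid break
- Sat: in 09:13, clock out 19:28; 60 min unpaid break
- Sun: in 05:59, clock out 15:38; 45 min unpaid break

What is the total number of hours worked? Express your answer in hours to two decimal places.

Mon: 05:08–14:30 = 9 h 22 min
Tue: 11:06–15:52 = 4 h 46 min; less 10 min break → 4 h 36 min
Wed: 05:35–14:15 = 8 h 40 min; less 45 min break → 7 h 55 min
Thu: 07:15–15:03 = 7 h 48 min; less 45 min break → 7 h 3 min
Fri: 07:51–14:28 = 6 h 37 min; less 10 min break → 6 h 27 min
Sat: 09:13–19:28 = 10 h 15 min; less 60 min break → 9 h 15 min
Sun: 05:59–15:38 = 9 h 39 min; less 45 min break → 8 h 54 min
Total: 9 h 22 min + 4 h 36 min + 7 h 55 min + 7 h 3 min + 6 h 27 min + 9 h 15 min + 8 h 54 min = 53 h 32 min.

53.53 hours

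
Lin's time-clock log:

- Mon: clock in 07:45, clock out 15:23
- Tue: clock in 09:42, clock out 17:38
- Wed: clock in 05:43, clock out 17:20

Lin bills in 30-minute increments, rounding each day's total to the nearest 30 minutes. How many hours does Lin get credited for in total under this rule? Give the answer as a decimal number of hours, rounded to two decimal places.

27.00 hours

Mon: 07:45–15:23 = 7 h 38 min → rounds to 7 h 30 min
Tue: 09:42–17:38 = 7 h 56 min → rounds to 8 h 0 min
Wed: 05:43–17:20 = 11 h 37 min → rounds to 11 h 30 min
Total credited: 27 h 0 min.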